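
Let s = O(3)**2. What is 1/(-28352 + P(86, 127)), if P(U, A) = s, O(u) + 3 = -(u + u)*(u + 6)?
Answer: -1/25103 ≈ -3.9836e-5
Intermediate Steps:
O(u) = -3 - 2*u*(6 + u) (O(u) = -3 - (u + u)*(u + 6) = -3 - 2*u*(6 + u))
s = 3249 (s = (-3 - 12*3 - 2*3**2)**2 = (-3 - 36 - 2*9)**2 = (-3 - 36 - 18)**2 = (-57)**2 = 3249)
P(U, A) = 3249
1/(-28352 + P(86, 127)) = 1/(-28352 + 3249) = 1/(-25103) = -1/25103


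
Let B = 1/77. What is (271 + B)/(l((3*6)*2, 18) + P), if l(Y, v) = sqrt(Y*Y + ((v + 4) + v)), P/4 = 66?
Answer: 62604/59815 - 5217*sqrt(334)/657965 ≈ 0.90172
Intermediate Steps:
P = 264 (P = 4*66 = 264)
B = 1/77 ≈ 0.012987
l(Y, v) = sqrt(4 + Y**2 + 2*v) (l(Y, v) = sqrt(Y**2 + ((4 + v) + v)) = sqrt(Y**2 + (4 + 2*v)) = sqrt(4 + Y**2 + 2*v))
(271 + B)/(l((3*6)*2, 18) + P) = (271 + 1/77)/(sqrt(4 + ((3*6)*2)**2 + 2*18) + 264) = 20868/(77*(sqrt(4 + (18*2)**2 + 36) + 264)) = 20868/(77*(sqrt(4 + 36**2 + 36) + 264)) = 20868/(77*(sqrt(4 + 1296 + 36) + 264)) = 20868/(77*(sqrt(1336) + 264)) = 20868/(77*(2*sqrt(334) + 264)) = 20868/(77*(264 + 2*sqrt(334)))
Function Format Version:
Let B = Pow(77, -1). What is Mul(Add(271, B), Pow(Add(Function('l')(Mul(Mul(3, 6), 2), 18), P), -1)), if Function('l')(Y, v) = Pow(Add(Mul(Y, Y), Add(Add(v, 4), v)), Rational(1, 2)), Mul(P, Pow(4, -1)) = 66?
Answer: Add(Rational(62604, 59815), Mul(Rational(-5217, 657965), Pow(334, Rational(1, 2)))) ≈ 0.90172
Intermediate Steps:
P = 264 (P = Mul(4, 66) = 264)
B = Rational(1, 77) ≈ 0.012987
Function('l')(Y, v) = Pow(Add(4, Pow(Y, 2), Mul(2, v)), Rational(1, 2)) (Function('l')(Y, v) = Pow(Add(Pow(Y, 2), Add(Add(4, v), v)), Rational(1, 2)) = Pow(Add(Pow(Y, 2), Add(4, Mul(2, v))), Rational(1, 2)) = Pow(Add(4, Pow(Y, 2), Mul(2, v)), Rational(1, 2)))
Mul(Add(271, B), Pow(Add(Function('l')(Mul(Mul(3, 6), 2), 18), P), -1)) = Mul(Add(271, Rational(1, 77)), Pow(Add(Pow(Add(4, Pow(Mul(Mul(3, 6), 2), 2), Mul(2, 18)), Rational(1, 2)), 264), -1)) = Mul(Rational(20868, 77), Pow(Add(Pow(Add(4, Pow(Mul(18, 2), 2), 36), Rational(1, 2)), 264), -1)) = Mul(Rational(20868, 77), Pow(Add(Pow(Add(4, Pow(36, 2), 36), Rational(1, 2)), 264), -1)) = Mul(Rational(20868, 77), Pow(Add(Pow(Add(4, 1296, 36), Rational(1, 2)), 264), -1)) = Mul(Rational(20868, 77), Pow(Add(Pow(1336, Rational(1, 2)), 264), -1)) = Mul(Rational(20868, 77), Pow(Add(Mul(2, Pow(334, Rational(1, 2))), 264), -1)) = Mul(Rational(20868, 77), Pow(Add(264, Mul(2, Pow(334, Rational(1, 2)))), -1))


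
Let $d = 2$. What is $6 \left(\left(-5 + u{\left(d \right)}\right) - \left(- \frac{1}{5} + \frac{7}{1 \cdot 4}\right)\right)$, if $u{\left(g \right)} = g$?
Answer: $- \frac{273}{10} \approx -27.3$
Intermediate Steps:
$6 \left(\left(-5 + u{\left(d \right)}\right) - \left(- \frac{1}{5} + \frac{7}{1 \cdot 4}\right)\right) = 6 \left(\left(-5 + 2\right) - \left(- \frac{1}{5} + \frac{7}{1 \cdot 4}\right)\right) = 6 \left(-3 - \left(\left(-1\right) \frac{1}{5} + \frac{7}{4}\right)\right) = 6 \left(-3 - \left(- \frac{1}{5} + 7 \cdot \frac{1}{4}\right)\right) = 6 \left(-3 - \left(- \frac{1}{5} + \frac{7}{4}\right)\right) = 6 \left(-3 - \frac{31}{20}\right) = 6 \left(- \frac{91}{20}\right) = - \frac{273}{10}$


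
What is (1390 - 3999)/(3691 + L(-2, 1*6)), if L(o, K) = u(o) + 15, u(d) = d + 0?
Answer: -2609/3704 ≈ -0.70437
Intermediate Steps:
u(d) = d
L(o, K) = 15 + o (L(o, K) = o + 15 = 15 + o)
(1390 - 3999)/(3691 + L(-2, 1*6)) = (1390 - 3999)/(3691 + (15 - 2)) = -2609/(3691 + 13) = -2609/3704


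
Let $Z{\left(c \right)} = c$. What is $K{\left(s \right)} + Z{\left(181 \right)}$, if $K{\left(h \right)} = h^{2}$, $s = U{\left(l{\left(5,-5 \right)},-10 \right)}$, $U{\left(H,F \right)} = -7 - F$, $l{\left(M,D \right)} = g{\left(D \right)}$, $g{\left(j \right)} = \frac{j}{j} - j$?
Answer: $190$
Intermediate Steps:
$g{\left(j \right)} = 1 - j$
$l{\left(M,D \right)} = 1 - D$
$s = 3$ ($s = -7 - -10 = -7 + 10 = 3$)
$K{\left(s \right)} + Z{\left(181 \right)} = 3^{2} + 181 = 9 + 181 = 190$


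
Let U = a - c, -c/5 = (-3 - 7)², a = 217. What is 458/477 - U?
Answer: -341551/477 ≈ -716.04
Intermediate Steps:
c = -500 (c = -5*(-3 - 7)² = -5*(-10)² = -5*100 = -500)
U = 717 (U = 217 - 1*(-500) = 217 + 500 = 717)
458/477 - U = 458/477 - 1*717 = 458*(1/477) - 717 = 458/477 - 717 = -341551/477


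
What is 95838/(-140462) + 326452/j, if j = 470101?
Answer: 400280593/33015663331 ≈ 0.012124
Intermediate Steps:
95838/(-140462) + 326452/j = 95838/(-140462) + 326452/470101 = 95838*(-1/140462) + 326452*(1/470101) = -47919/70231 + 326452/470101 = 400280593/33015663331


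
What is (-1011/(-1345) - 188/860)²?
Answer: 38019556/133795489 ≈ 0.28416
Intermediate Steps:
(-1011/(-1345) - 188/860)² = (-1011*(-1/1345) - 188*1/860)² = (1011/1345 - 47/215)² = (6166/11567)² = 38019556/133795489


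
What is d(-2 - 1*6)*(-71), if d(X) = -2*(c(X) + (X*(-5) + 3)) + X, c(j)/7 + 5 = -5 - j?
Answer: 4686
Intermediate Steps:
c(j) = -70 - 7*j (c(j) = -35 + 7*(-5 - j) = -35 + (-35 - 7*j) = -70 - 7*j)
d(X) = 134 + 25*X (d(X) = -2*((-70 - 7*X) + (X*(-5) + 3)) + X = -2*((-70 - 7*X) + (-5*X + 3)) + X = -2*((-70 - 7*X) + (3 - 5*X)) + X = -2*(-67 - 12*X) + X = (134 + 24*X) + X = 134 + 25*X)
d(-2 - 1*6)*(-71) = (134 + 25*(-2 - 1*6))*(-71) = (134 + 25*(-2 - 6))*(-71) = (134 + 25*(-8))*(-71) = (134 - 200)*(-71) = -66*(-71) = 4686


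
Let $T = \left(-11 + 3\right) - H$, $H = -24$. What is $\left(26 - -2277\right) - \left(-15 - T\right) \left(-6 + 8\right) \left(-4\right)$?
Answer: $2055$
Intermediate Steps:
$T = 16$ ($T = \left(-11 + 3\right) - -24 = -8 + 24 = 16$)
$\left(26 - -2277\right) - \left(-15 - T\right) \left(-6 + 8\right) \left(-4\right) = \left(26 - -2277\right) - \left(-15 - 16\right) \left(-6 + 8\right) \left(-4\right) = \left(26 + 2277\right) - \left(-15 - 16\right) 2 \left(-4\right) = 2303 - \left(-31\right) \left(-8\right) = 2303 - 248 = 2055$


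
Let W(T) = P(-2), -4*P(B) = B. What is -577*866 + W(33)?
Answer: -999363/2 ≈ -4.9968e+5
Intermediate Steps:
P(B) = -B/4
W(T) = 1/2 (W(T) = -1/4*(-2) = 1/2)
-577*866 + W(33) = -577*866 + 1/2 = -499682 + 1/2 = -999363/2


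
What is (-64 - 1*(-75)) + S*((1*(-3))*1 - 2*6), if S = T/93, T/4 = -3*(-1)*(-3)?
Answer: 521/31 ≈ 16.806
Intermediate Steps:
T = -36 (T = 4*(-3*(-1)*(-3)) = 4*(3*(-3)) = 4*(-9) = -36)
S = -12/31 (S = -36/93 = -36*1/93 = -12/31 ≈ -0.38710)
(-64 - 1*(-75)) + S*((1*(-3))*1 - 2*6) = (-64 - 1*(-75)) - 12*((1*(-3))*1 - 2*6)/31 = (-64 + 75) - 12*(-3*1 - 12)/31 = 11 - 12*(-3 - 12)/31 = 11 - 12/31*(-15) = 11 + 180/31 = 521/31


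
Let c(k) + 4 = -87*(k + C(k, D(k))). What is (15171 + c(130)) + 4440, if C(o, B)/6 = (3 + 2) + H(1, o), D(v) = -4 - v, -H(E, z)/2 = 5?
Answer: 10907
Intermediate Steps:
H(E, z) = -10 (H(E, z) = -2*5 = -10)
C(o, B) = -30 (C(o, B) = 6*((3 + 2) - 10) = 6*(5 - 10) = 6*(-5) = -30)
c(k) = 2606 - 87*k (c(k) = -4 - 87*(k - 30) = -4 - 87*(-30 + k) = -4 + (2610 - 87*k) = 2606 - 87*k)
(15171 + c(130)) + 4440 = (15171 + (2606 - 87*130)) + 4440 = (15171 + (2606 - 11310)) + 4440 = (15171 - 8704) + 4440 = 6467 + 4440 = 10907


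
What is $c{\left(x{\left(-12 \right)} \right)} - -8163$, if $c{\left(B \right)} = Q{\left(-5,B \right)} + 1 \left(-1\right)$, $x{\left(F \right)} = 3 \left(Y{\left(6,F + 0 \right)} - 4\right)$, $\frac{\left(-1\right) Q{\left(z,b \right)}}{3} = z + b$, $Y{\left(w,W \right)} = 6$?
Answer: $8159$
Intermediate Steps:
$Q{\left(z,b \right)} = - 3 b - 3 z$ ($Q{\left(z,b \right)} = - 3 \left(z + b\right) = - 3 \left(b + z\right) = - 3 b - 3 z$)
$x{\left(F \right)} = 6$ ($x{\left(F \right)} = 3 \left(6 - 4\right) = 3 \cdot 2 = 6$)
$c{\left(B \right)} = 14 - 3 B$ ($c{\left(B \right)} = \left(- 3 B - -15\right) + 1 \left(-1\right) = \left(- 3 B + 15\right) - 1 = \left(15 - 3 B\right) - 1 = 14 - 3 B$)
$c{\left(x{\left(-12 \right)} \right)} - -8163 = \left(14 - 18\right) - -8163 = \left(14 - 18\right) + 8163 = -4 + 8163 = 8159$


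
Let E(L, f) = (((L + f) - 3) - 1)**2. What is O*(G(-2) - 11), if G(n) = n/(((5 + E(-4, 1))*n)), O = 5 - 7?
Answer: 593/27 ≈ 21.963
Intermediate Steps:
O = -2
E(L, f) = (-4 + L + f)**2 (E(L, f) = ((-3 + L + f) - 1)**2 = (-4 + L + f)**2)
G(n) = 1/54 (G(n) = n/(((5 + (-4 - 4 + 1)**2)*n)) = n/(((5 + (-7)**2)*n)) = n/(((5 + 49)*n)) = n/((54*n)) = n*(1/(54*n)) = 1/54)
O*(G(-2) - 11) = -2*(1/54 - 11) = -2*(-593/54) = 593/27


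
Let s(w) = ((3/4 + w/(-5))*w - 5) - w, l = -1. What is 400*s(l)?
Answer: -1980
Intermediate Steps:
s(w) = -5 - w + w*(¾ - w/5) (s(w) = ((3*(¼) + w*(-⅕))*w - 5) - w = ((¾ - w/5)*w - 5) - w = (w*(¾ - w/5) - 5) - w = (-5 + w*(¾ - w/5)) - w = -5 - w + w*(¾ - w/5))
400*s(l) = 400*(-5 - ¼*(-1) - ⅕*(-1)²) = 400*(-5 + ¼ - ⅕*1) = 400*(-5 + ¼ - ⅕) = 400*(-99/20) = -1980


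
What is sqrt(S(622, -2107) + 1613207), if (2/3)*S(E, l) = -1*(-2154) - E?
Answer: sqrt(1615505) ≈ 1271.0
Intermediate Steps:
S(E, l) = 3231 - 3*E/2 (S(E, l) = 3*(-1*(-2154) - E)/2 = 3*(2154 - E)/2 = 3231 - 3*E/2)
sqrt(S(622, -2107) + 1613207) = sqrt((3231 - 3/2*622) + 1613207) = sqrt((3231 - 933) + 1613207) = sqrt(2298 + 1613207) = sqrt(1615505)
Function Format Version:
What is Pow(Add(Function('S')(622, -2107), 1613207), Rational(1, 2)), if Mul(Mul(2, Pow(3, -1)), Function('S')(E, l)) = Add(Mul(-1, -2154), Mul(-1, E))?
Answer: Pow(1615505, Rational(1, 2)) ≈ 1271.0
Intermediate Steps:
Function('S')(E, l) = Add(3231, Mul(Rational(-3, 2), E)) (Function('S')(E, l) = Mul(Rational(3, 2), Add(Mul(-1, -2154), Mul(-1, E))) = Mul(Rational(3, 2), Add(2154, Mul(-1, E))) = Add(3231, Mul(Rational(-3, 2), E)))
Pow(Add(Function('S')(622, -2107), 1613207), Rational(1, 2)) = Pow(Add(Add(3231, Mul(Rational(-3, 2), 622)), 1613207), Rational(1, 2)) = Pow(Add(Add(3231, -933), 1613207), Rational(1, 2)) = Pow(Add(2298, 1613207), Rational(1, 2)) = Pow(1615505, Rational(1, 2))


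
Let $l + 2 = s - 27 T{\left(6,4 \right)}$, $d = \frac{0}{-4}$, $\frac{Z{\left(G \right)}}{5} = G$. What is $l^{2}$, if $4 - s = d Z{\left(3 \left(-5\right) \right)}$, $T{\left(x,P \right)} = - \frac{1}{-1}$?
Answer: $625$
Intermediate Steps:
$Z{\left(G \right)} = 5 G$
$d = 0$ ($d = 0 \left(- \frac{1}{4}\right) = 0$)
$T{\left(x,P \right)} = 1$ ($T{\left(x,P \right)} = \left(-1\right) \left(-1\right) = 1$)
$s = 4$ ($s = 4 - 0 \cdot 5 \cdot 3 \left(-5\right) = 4 - 0 \cdot 5 \left(-15\right) = 4 - 0 \left(-75\right) = 4 - 0 = 4 + 0 = 4$)
$l = -25$ ($l = -2 + \left(4 - 27\right) = -2 - 23 = -25$)
$l^{2} = \left(-25\right)^{2} = 625$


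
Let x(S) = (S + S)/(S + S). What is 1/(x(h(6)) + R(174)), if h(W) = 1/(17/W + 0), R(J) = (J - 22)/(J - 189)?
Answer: -15/137 ≈ -0.10949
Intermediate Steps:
R(J) = (-22 + J)/(-189 + J)
h(W) = W/17 (h(W) = 1/(17/W) = W/17)
x(S) = 1 (x(S) = (2*S)/((2*S)) = (2*S)*(1/(2*S)) = 1)
1/(x(h(6)) + R(174)) = 1/(1 + (-22 + 174)/(-189 + 174)) = 1/(1 + 152/(-15)) = 1/(1 - 1/15*152) = 1/(1 - 152/15) = 1/(-137/15) = -15/137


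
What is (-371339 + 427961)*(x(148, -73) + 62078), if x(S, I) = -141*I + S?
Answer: 4106170818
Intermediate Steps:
x(S, I) = S - 141*I
(-371339 + 427961)*(x(148, -73) + 62078) = (-371339 + 427961)*((148 - 141*(-73)) + 62078) = 56622*((148 + 10293) + 62078) = 56622*(10441 + 62078) = 56622*72519 = 4106170818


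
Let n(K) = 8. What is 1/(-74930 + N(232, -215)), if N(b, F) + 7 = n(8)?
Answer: -1/74929 ≈ -1.3346e-5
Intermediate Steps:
N(b, F) = 1 (N(b, F) = -7 + 8 = 1)
1/(-74930 + N(232, -215)) = 1/(-74930 + 1) = 1/(-74929) = -1/74929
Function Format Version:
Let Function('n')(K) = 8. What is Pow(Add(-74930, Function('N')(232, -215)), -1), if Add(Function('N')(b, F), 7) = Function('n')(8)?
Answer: Rational(-1, 74929) ≈ -1.3346e-5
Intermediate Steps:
Function('N')(b, F) = 1 (Function('N')(b, F) = Add(-7, 8) = 1)
Pow(Add(-74930, Function('N')(232, -215)), -1) = Pow(Add(-74930, 1), -1) = Pow(-74929, -1) = Rational(-1, 74929)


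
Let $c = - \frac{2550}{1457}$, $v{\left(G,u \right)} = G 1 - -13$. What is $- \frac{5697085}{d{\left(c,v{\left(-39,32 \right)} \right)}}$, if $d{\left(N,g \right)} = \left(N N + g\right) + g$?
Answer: $\frac{12094051195165}{103885648} \approx 1.1642 \cdot 10^{5}$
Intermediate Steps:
$v{\left(G,u \right)} = 13 + G$ ($v{\left(G,u \right)} = G + 13 = 13 + G$)
$c = - \frac{2550}{1457}$ ($c = \left(-2550\right) \frac{1}{1457} = - \frac{2550}{1457} \approx -1.7502$)
$d{\left(N,g \right)} = N^{2} + 2 g$ ($d{\left(N,g \right)} = \left(N^{2} + g\right) + g = \left(g + N^{2}\right) + g = N^{2} + 2 g$)
$- \frac{5697085}{d{\left(c,v{\left(-39,32 \right)} \right)}} = - \frac{5697085}{\left(- \frac{2550}{1457}\right)^{2} + 2 \left(13 - 39\right)} = - \frac{5697085}{\frac{6502500}{2122849} + 2 \left(-26\right)} = - \frac{5697085}{\frac{6502500}{2122849} - 52} = - \frac{5697085}{- \frac{103885648}{2122849}} = \left(-5697085\right) \left(- \frac{2122849}{103885648}\right) = \frac{12094051195165}{103885648}$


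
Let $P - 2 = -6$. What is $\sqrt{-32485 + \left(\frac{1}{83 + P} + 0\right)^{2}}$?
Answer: $\frac{2 i \sqrt{50684721}}{79} \approx 180.24 i$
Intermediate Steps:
$P = -4$ ($P = 2 - 6 = -4$)
$\sqrt{-32485 + \left(\frac{1}{83 + P} + 0\right)^{2}} = \sqrt{-32485 + \left(\frac{1}{83 - 4} + 0\right)^{2}} = \sqrt{-32485 + \left(\frac{1}{79} + 0\right)^{2}} = \sqrt{-32485 + \left(\frac{1}{79}\right)^{2}} = \sqrt{-32485 + \frac{1}{6241}} = \sqrt{- \frac{202738884}{6241}} = \frac{2 i \sqrt{50684721}}{79}$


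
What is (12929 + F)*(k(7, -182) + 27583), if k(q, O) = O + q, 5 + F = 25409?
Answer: 1050630864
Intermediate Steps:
F = 25404 (F = -5 + 25409 = 25404)
(12929 + F)*(k(7, -182) + 27583) = (12929 + 25404)*((-182 + 7) + 27583) = 38333*(-175 + 27583) = 38333*27408 = 1050630864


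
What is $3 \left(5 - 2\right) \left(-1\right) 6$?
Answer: $-54$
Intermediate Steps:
$3 \left(5 - 2\right) \left(-1\right) 6 = 3 \cdot 3 \left(-1\right) 6 = 3 \left(-3\right) 6 = \left(-9\right) 6 = -54$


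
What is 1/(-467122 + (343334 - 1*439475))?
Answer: -1/563263 ≈ -1.7754e-6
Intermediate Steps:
1/(-467122 + (343334 - 1*439475)) = 1/(-467122 + (343334 - 439475)) = 1/(-467122 - 96141) = 1/(-563263) = -1/563263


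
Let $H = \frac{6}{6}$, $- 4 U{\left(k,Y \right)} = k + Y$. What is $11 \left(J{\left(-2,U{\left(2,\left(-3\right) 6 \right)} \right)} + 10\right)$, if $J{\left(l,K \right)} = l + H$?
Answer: $99$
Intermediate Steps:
$U{\left(k,Y \right)} = - \frac{Y}{4} - \frac{k}{4}$ ($U{\left(k,Y \right)} = - \frac{k + Y}{4} = - \frac{Y + k}{4} = - \frac{Y}{4} - \frac{k}{4}$)
$H = 1$ ($H = 6 \cdot \frac{1}{6} = 1$)
$J{\left(l,K \right)} = 1 + l$ ($J{\left(l,K \right)} = l + 1 = 1 + l$)
$11 \left(J{\left(-2,U{\left(2,\left(-3\right) 6 \right)} \right)} + 10\right) = 11 \left(\left(1 - 2\right) + 10\right) = 11 \left(-1 + 10\right) = 11 \cdot 9 = 99$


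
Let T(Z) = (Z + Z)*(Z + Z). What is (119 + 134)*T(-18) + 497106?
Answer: 824994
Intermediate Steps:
T(Z) = 4*Z² (T(Z) = (2*Z)*(2*Z) = 4*Z²)
(119 + 134)*T(-18) + 497106 = (119 + 134)*(4*(-18)²) + 497106 = 253*(4*324) + 497106 = 253*1296 + 497106 = 327888 + 497106 = 824994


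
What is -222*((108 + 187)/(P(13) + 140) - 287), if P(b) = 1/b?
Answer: 38390608/607 ≈ 63247.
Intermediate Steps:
-222*((108 + 187)/(P(13) + 140) - 287) = -222*((108 + 187)/(1/13 + 140) - 287) = -222*(295/(1/13 + 140) - 287) = -222*(295/(1821/13) - 287) = -222*(295*(13/1821) - 287) = -222*(3835/1821 - 287) = -222*(-518792/1821) = 38390608/607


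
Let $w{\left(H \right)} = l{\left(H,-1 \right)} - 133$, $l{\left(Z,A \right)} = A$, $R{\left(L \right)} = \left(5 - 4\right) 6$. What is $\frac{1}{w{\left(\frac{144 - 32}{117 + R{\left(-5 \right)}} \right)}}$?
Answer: $- \frac{1}{134} \approx -0.0074627$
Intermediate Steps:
$R{\left(L \right)} = 6$ ($R{\left(L \right)} = 1 \cdot 6 = 6$)
$w{\left(H \right)} = -134$ ($w{\left(H \right)} = -1 - 133 = -134$)
$\frac{1}{w{\left(\frac{144 - 32}{117 + R{\left(-5 \right)}} \right)}} = \frac{1}{-134} = - \frac{1}{134}$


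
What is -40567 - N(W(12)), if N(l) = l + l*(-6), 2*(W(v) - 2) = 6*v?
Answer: -40377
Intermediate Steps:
W(v) = 2 + 3*v (W(v) = 2 + (6*v)/2 = 2 + 3*v)
N(l) = -5*l (N(l) = l - 6*l = -5*l)
-40567 - N(W(12)) = -40567 - (-5)*(2 + 3*12) = -40567 - (-5)*(2 + 36) = -40567 - (-5)*38 = -40567 - 1*(-190) = -40567 + 190 = -40377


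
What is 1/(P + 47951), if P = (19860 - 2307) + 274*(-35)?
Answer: 1/55914 ≈ 1.7885e-5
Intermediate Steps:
P = 7963 (P = 17553 - 9590 = 7963)
1/(P + 47951) = 1/(7963 + 47951) = 1/55914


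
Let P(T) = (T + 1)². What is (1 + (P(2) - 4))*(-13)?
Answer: -78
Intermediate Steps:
P(T) = (1 + T)²
(1 + (P(2) - 4))*(-13) = (1 + ((1 + 2)² - 4))*(-13) = (1 + (3² - 4))*(-13) = (1 + (9 - 4))*(-13) = (1 + 5)*(-13) = 6*(-13) = -78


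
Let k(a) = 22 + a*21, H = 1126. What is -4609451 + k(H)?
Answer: -4585783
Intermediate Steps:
k(a) = 22 + 21*a
-4609451 + k(H) = -4609451 + (22 + 21*1126) = -4609451 + (22 + 23646) = -4609451 + 23668 = -4585783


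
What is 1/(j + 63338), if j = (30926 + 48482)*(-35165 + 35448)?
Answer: 1/22535802 ≈ 4.4374e-8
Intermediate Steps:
j = 22472464 (j = 79408*283 = 22472464)
1/(j + 63338) = 1/(22472464 + 63338) = 1/22535802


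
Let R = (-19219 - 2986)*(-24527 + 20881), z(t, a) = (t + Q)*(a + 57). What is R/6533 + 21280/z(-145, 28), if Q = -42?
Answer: 257342223522/20768407 ≈ 12391.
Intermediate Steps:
z(t, a) = (-42 + t)*(57 + a) (z(t, a) = (t - 42)*(a + 57) = (-42 + t)*(57 + a))
R = 80959430 (R = -22205*(-3646) = 80959430)
R/6533 + 21280/z(-145, 28) = 80959430/6533 + 21280/(-2394 - 42*28 + 57*(-145) + 28*(-145)) = 80959430*(1/6533) + 21280/(-2394 - 1176 - 8265 - 4060) = 80959430/6533 + 21280/(-15895) = 80959430/6533 + 21280*(-1/15895) = 80959430/6533 - 4256/3179 = 257342223522/20768407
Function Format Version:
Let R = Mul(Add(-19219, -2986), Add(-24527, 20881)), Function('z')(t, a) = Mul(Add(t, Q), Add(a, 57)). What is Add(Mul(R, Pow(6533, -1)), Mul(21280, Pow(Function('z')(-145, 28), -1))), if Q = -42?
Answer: Rational(257342223522, 20768407) ≈ 12391.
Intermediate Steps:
Function('z')(t, a) = Mul(Add(-42, t), Add(57, a)) (Function('z')(t, a) = Mul(Add(t, -42), Add(a, 57)) = Mul(Add(-42, t), Add(57, a)))
R = 80959430 (R = Mul(-22205, -3646) = 80959430)
Add(Mul(R, Pow(6533, -1)), Mul(21280, Pow(Function('z')(-145, 28), -1))) = Add(Mul(80959430, Pow(6533, -1)), Mul(21280, Pow(Add(-2394, Mul(-42, 28), Mul(57, -145), Mul(28, -145)), -1))) = Add(Mul(80959430, Rational(1, 6533)), Mul(21280, Pow(Add(-2394, -1176, -8265, -4060), -1))) = Add(Rational(80959430, 6533), Mul(21280, Pow(-15895, -1))) = Add(Rational(80959430, 6533), Mul(21280, Rational(-1, 15895))) = Add(Rational(80959430, 6533), Rational(-4256, 3179)) = Rational(257342223522, 20768407)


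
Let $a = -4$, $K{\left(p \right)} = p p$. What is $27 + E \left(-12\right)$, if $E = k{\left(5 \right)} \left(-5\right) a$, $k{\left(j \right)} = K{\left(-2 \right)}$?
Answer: $-933$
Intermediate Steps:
$K{\left(p \right)} = p^{2}$
$k{\left(j \right)} = 4$ ($k{\left(j \right)} = \left(-2\right)^{2} = 4$)
$E = 80$ ($E = 4 \left(-5\right) \left(-4\right) = \left(-20\right) \left(-4\right) = 80$)
$27 + E \left(-12\right) = 27 + 80 \left(-12\right) = 27 - 960 = -933$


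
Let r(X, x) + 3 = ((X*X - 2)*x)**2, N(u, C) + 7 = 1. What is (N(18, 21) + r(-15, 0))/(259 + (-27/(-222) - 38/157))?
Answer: -104562/3007663 ≈ -0.034765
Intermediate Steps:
N(u, C) = -6 (N(u, C) = -7 + 1 = -6)
r(X, x) = -3 + x**2*(-2 + X**2)**2 (r(X, x) = -3 + ((X*X - 2)*x)**2 = -3 + ((X**2 - 2)*x)**2 = -3 + ((-2 + X**2)*x)**2 = -3 + (x*(-2 + X**2))**2 = -3 + x**2*(-2 + X**2)**2)
(N(18, 21) + r(-15, 0))/(259 + (-27/(-222) - 38/157)) = (-6 + (-3 + 0**2*(-2 + (-15)**2)**2))/(259 + (-27/(-222) - 38/157)) = (-6 + (-3 + 0*(-2 + 225)**2))/(259 + (-27*(-1/222) - 38*1/157)) = (-6 + (-3 + 0*223**2))/(259 + (9/74 - 38/157)) = (-6 + (-3 + 0*49729))/(259 - 1399/11618) = (-6 + (-3 + 0))/(3007663/11618) = (-6 - 3)*(11618/3007663) = -9*11618/3007663 = -104562/3007663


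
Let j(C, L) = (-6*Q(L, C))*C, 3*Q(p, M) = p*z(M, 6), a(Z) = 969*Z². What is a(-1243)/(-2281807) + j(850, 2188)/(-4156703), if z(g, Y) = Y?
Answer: -561117613938813/862254000211 ≈ -650.76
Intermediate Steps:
Q(p, M) = 2*p (Q(p, M) = (p*6)/3 = (6*p)/3 = 2*p)
j(C, L) = -12*C*L (j(C, L) = (-12*L)*C = -12*C*L)
a(-1243)/(-2281807) + j(850, 2188)/(-4156703) = (969*(-1243)²)/(-2281807) - 12*850*2188/(-4156703) = (969*1545049)*(-1/2281807) - 22317600*(-1/4156703) = 1497152481*(-1/2281807) + 22317600/4156703 = -136104771/207437 + 22317600/4156703 = -561117613938813/862254000211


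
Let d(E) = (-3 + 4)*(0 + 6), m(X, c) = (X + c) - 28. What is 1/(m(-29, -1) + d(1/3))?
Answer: -1/52 ≈ -0.019231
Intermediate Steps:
m(X, c) = -28 + X + c
d(E) = 6 (d(E) = 1*6 = 6)
1/(m(-29, -1) + d(1/3)) = 1/((-28 - 29 - 1) + 6) = 1/(-58 + 6) = 1/(-52) = -1/52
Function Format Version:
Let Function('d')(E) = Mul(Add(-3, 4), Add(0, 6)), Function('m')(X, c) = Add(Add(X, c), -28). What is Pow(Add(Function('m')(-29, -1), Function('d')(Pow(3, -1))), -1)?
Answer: Rational(-1, 52) ≈ -0.019231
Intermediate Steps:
Function('m')(X, c) = Add(-28, X, c)
Function('d')(E) = 6 (Function('d')(E) = Mul(1, 6) = 6)
Pow(Add(Function('m')(-29, -1), Function('d')(Pow(3, -1))), -1) = Pow(Add(Add(-28, -29, -1), 6), -1) = Pow(Add(-58, 6), -1) = Pow(-52, -1) = Rational(-1, 52)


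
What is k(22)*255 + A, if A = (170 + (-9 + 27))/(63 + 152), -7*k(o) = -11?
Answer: 604391/1505 ≈ 401.59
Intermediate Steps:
k(o) = 11/7 (k(o) = -⅐*(-11) = 11/7)
A = 188/215 (A = (170 + 18)/215 = 188*(1/215) = 188/215 ≈ 0.87442)
k(22)*255 + A = (11/7)*255 + 188/215 = 2805/7 + 188/215 = 604391/1505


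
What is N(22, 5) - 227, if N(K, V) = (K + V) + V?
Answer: -195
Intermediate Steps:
N(K, V) = K + 2*V
N(22, 5) - 227 = (22 + 2*5) - 227 = (22 + 10) - 227 = 32 - 227 = -195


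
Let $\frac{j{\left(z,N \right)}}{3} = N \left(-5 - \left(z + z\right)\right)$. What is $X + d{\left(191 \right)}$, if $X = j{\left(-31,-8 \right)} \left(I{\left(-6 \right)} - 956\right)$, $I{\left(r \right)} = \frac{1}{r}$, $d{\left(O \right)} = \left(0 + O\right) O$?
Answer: $1344517$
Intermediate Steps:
$d{\left(O \right)} = O^{2}$ ($d{\left(O \right)} = O O = O^{2}$)
$j{\left(z,N \right)} = 3 N \left(-5 - 2 z\right)$ ($j{\left(z,N \right)} = 3 N \left(-5 - \left(z + z\right)\right) = 3 N \left(-5 - 2 z\right)$)
$X = 1308036$ ($X = \left(-3\right) \left(-8\right) \left(5 + 2 \left(-31\right)\right) \left(\frac{1}{-6} - 956\right) = \left(-3\right) \left(-8\right) \left(5 - 62\right) \left(- \frac{1}{6} - 956\right) = \left(-3\right) \left(-8\right) \left(-57\right) \left(- \frac{5737}{6}\right) = \left(-1368\right) \left(- \frac{5737}{6}\right) = 1308036$)
$X + d{\left(191 \right)} = 1308036 + 191^{2} = 1308036 + 36481 = 1344517$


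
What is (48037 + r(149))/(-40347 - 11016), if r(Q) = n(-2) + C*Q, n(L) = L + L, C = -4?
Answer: -3649/3951 ≈ -0.92356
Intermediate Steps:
n(L) = 2*L
r(Q) = -4 - 4*Q (r(Q) = 2*(-2) - 4*Q = -4 - 4*Q)
(48037 + r(149))/(-40347 - 11016) = (48037 + (-4 - 4*149))/(-40347 - 11016) = (48037 + (-4 - 596))/(-51363) = (48037 - 600)*(-1/51363) = 47437*(-1/51363) = -3649/3951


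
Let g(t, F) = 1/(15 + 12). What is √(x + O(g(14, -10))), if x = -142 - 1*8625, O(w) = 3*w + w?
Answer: I*√710115/9 ≈ 93.631*I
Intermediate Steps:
g(t, F) = 1/27
O(w) = 4*w
x = -8767 (x = -142 - 8625 = -8767)
√(x + O(g(14, -10))) = √(-8767 + 4*(1/27)) = √(-8767 + 4/27) = √(-236705/27) = I*√710115/9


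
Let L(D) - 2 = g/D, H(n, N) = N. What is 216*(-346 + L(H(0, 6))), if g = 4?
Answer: -74160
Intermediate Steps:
L(D) = 2 + 4/D
216*(-346 + L(H(0, 6))) = 216*(-346 + (2 + 4/6)) = 216*(-346 + (2 + 4*(⅙))) = 216*(-346 + (2 + ⅔)) = 216*(-346 + 8/3) = 216*(-1030/3) = -74160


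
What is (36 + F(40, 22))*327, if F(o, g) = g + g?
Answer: 26160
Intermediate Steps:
F(o, g) = 2*g
(36 + F(40, 22))*327 = (36 + 2*22)*327 = (36 + 44)*327 = 80*327 = 26160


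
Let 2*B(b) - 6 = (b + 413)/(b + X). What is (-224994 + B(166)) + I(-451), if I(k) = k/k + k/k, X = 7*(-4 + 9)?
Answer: -30148333/134 ≈ -2.2499e+5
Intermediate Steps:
X = 35 (X = 7*5 = 35)
I(k) = 2 (I(k) = 1 + 1 = 2)
B(b) = 3 + (413 + b)/(2*(35 + b)) (B(b) = 3 + ((b + 413)/(b + 35))/2 = 3 + ((413 + b)/(35 + b))/2 = 3 + (413 + b)/(2*(35 + b)))
(-224994 + B(166)) + I(-451) = (-224994 + 7*(89 + 166)/(2*(35 + 166))) + 2 = (-224994 + (7/2)*255/201) + 2 = (-224994 + (7/2)*(1/201)*255) + 2 = (-224994 + 595/134) + 2 = -30148601/134 + 2 = -30148333/134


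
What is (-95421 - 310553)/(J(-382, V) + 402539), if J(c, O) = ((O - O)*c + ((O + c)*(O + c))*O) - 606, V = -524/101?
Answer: 418275418174/387230347831 ≈ 1.0802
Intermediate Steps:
V = -524/101 (V = -524*1/101 = -524/101 ≈ -5.1881)
J(c, O) = -606 + O*(O + c)**2 (J(c, O) = (0*c + (O + c)**2*O) - 606 = (0 + O*(O + c)**2) - 606 = O*(O + c)**2 - 606 = -606 + O*(O + c)**2)
(-95421 - 310553)/(J(-382, V) + 402539) = (-95421 - 310553)/((-606 - 524*(-524/101 - 382)**2/101) + 402539) = -405974/((-606 - 524*(-39106/101)**2/101) + 402539) = -405974/((-606 - 524/101*1529279236/10201) + 402539) = -405974/((-606 - 801342319664/1030301) + 402539) = -405974/(-801966682070/1030301 + 402539) = -405974/(-387230347831/1030301) = -405974*(-1030301/387230347831) = 418275418174/387230347831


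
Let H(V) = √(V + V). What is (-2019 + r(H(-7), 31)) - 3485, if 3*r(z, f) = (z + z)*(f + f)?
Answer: -5504 + 124*I*√14/3 ≈ -5504.0 + 154.66*I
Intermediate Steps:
H(V) = √2*√V (H(V) = √(2*V) = √2*√V)
r(z, f) = 4*f*z/3 (r(z, f) = ((z + z)*(f + f))/3 = ((2*z)*(2*f))/3 = (4*f*z)/3 = 4*f*z/3)
(-2019 + r(H(-7), 31)) - 3485 = (-2019 + (4/3)*31*(√2*√(-7))) - 3485 = (-2019 + (4/3)*31*(√2*(I*√7))) - 3485 = (-2019 + (4/3)*31*(I*√14)) - 3485 = (-2019 + 124*I*√14/3) - 3485 = -5504 + 124*I*√14/3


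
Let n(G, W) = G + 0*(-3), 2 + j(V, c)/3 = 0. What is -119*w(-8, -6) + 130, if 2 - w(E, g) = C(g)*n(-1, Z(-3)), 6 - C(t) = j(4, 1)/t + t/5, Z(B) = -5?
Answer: -4229/5 ≈ -845.80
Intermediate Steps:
j(V, c) = -6 (j(V, c) = -6 + 3*0 = -6 + 0 = -6)
n(G, W) = G (n(G, W) = G + 0 = G)
C(t) = 6 + 6/t - t/5 (C(t) = 6 - (-6/t + t/5) = 6 + (6/t - t/5) = 6 + 6/t - t/5)
w(E, g) = 8 + 6/g - g/5 (w(E, g) = 2 - (6 + 6/g - g/5)*(-1) = 2 - (-6 - 6/g + g/5) = 2 + (6 + 6/g - g/5) = 8 + 6/g - g/5)
-119*w(-8, -6) + 130 = -119*(8 + 6/(-6) - ⅕*(-6)) + 130 = -119*(8 + 6*(-⅙) + 6/5) + 130 = -119*(8 - 1 + 6/5) + 130 = -119*41/5 + 130 = -4879/5 + 130 = -4229/5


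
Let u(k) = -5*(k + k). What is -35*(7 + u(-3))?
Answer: -1295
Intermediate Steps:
u(k) = -10*k
-35*(7 + u(-3)) = -35*(7 - 10*(-3)) = -35*(7 + 30) = -35*37 = -1295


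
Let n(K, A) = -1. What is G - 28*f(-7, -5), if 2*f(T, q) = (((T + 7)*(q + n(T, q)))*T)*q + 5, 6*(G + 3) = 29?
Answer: -409/6 ≈ -68.167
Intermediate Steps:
G = 11/6 (G = -3 + (⅙)*29 = -3 + 29/6 = 11/6 ≈ 1.8333)
f(T, q) = 5/2 + T*q*(-1 + q)*(7 + T)/2 (f(T, q) = ((((T + 7)*(q - 1))*T)*q + 5)/2 = ((((7 + T)*(-1 + q))*T)*q + 5)/2 = ((((-1 + q)*(7 + T))*T)*q + 5)/2 = ((T*(-1 + q)*(7 + T))*q + 5)/2 = (T*q*(-1 + q)*(7 + T) + 5)/2 = (5 + T*q*(-1 + q)*(7 + T))/2 = 5/2 + T*q*(-1 + q)*(7 + T)/2)
G - 28*f(-7, -5) = 11/6 - 28*(5/2 + (½)*(-7)²*(-5)² - 7/2*(-7)*(-5) - ½*(-5)*(-7)² + (7/2)*(-7)*(-5)²) = 11/6 - 28*(5/2 + (½)*49*25 - 245/2 - ½*(-5)*49 + (7/2)*(-7)*25) = 11/6 - 28*(5/2 + 1225/2 - 245/2 + 245/2 - 1225/2) = 11/6 - 28*5/2 = 11/6 - 70 = -409/6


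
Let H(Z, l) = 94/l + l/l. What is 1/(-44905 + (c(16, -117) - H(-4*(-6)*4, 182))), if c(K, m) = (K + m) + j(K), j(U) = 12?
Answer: -91/4094592 ≈ -2.2224e-5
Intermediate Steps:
H(Z, l) = 1 + 94/l (H(Z, l) = 94/l + 1 = 1 + 94/l)
c(K, m) = 12 + K + m (c(K, m) = (K + m) + 12 = 12 + K + m)
1/(-44905 + (c(16, -117) - H(-4*(-6)*4, 182))) = 1/(-44905 + ((12 + 16 - 117) - (94 + 182)/182)) = 1/(-44905 + (-89 - 276/182)) = 1/(-44905 + (-89 - 1*138/91)) = 1/(-44905 + (-89 - 138/91)) = 1/(-44905 - 8237/91) = 1/(-4094592/91) = -91/4094592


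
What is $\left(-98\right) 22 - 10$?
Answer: $-2166$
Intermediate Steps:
$\left(-98\right) 22 - 10 = -2156 - 10 = -2166$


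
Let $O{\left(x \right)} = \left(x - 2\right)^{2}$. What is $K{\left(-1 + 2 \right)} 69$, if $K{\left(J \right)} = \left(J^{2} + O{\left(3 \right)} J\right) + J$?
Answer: $207$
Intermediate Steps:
$O{\left(x \right)} = \left(-2 + x\right)^{2}$
$K{\left(J \right)} = J^{2} + 2 J$ ($K{\left(J \right)} = \left(J^{2} + \left(-2 + 3\right)^{2} J\right) + J = \left(J^{2} + 1^{2} J\right) + J = \left(J^{2} + 1 J\right) + J = \left(J^{2} + J\right) + J = \left(J + J^{2}\right) + J = J^{2} + 2 J$)
$K{\left(-1 + 2 \right)} 69 = \left(-1 + 2\right) \left(2 + \left(-1 + 2\right)\right) 69 = 1 \left(2 + 1\right) 69 = 1 \cdot 3 \cdot 69 = 3 \cdot 69 = 207$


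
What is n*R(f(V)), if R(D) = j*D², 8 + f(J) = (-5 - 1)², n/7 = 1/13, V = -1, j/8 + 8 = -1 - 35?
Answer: -1931776/13 ≈ -1.4860e+5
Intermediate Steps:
j = -352 (j = -64 + 8*(-1 - 35) = -64 + 8*(-36) = -64 - 288 = -352)
n = 7/13 ≈ 0.53846
f(J) = 28 (f(J) = -8 + (-5 - 1)² = -8 + (-6)² = -8 + 36 = 28)
R(D) = -352*D²
n*R(f(V)) = 7*(-352*28²)/13 = 7*(-352*784)/13 = (7/13)*(-275968) = -1931776/13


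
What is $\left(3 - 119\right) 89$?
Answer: $-10324$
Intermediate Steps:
$\left(3 - 119\right) 89 = \left(-116\right) 89 = -10324$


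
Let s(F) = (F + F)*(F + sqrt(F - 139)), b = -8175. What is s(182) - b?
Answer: 74423 + 364*sqrt(43) ≈ 76810.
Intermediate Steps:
s(F) = 2*F*(F + sqrt(-139 + F)) (s(F) = (2*F)*(F + sqrt(-139 + F)) = 2*F*(F + sqrt(-139 + F)))
s(182) - b = 2*182*(182 + sqrt(-139 + 182)) - 1*(-8175) = 2*182*(182 + sqrt(43)) + 8175 = (66248 + 364*sqrt(43)) + 8175 = 74423 + 364*sqrt(43)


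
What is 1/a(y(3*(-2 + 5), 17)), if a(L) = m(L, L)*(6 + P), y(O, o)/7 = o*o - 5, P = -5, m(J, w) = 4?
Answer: ¼ ≈ 0.25000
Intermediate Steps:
y(O, o) = -35 + 7*o² (y(O, o) = 7*(o*o - 5) = 7*(o² - 5) = 7*(-5 + o²) = -35 + 7*o²)
a(L) = 4 (a(L) = 4*(6 - 5) = 4*1 = 4)
1/a(y(3*(-2 + 5), 17)) = 1/4 = ¼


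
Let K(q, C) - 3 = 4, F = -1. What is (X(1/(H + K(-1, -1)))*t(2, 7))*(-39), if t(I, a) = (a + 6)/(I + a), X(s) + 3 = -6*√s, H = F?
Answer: 169 + 169*√6/3 ≈ 306.99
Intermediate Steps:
H = -1
K(q, C) = 7 (K(q, C) = 3 + 4 = 7)
X(s) = -3 - 6*√s
t(I, a) = (6 + a)/(I + a)
(X(1/(H + K(-1, -1)))*t(2, 7))*(-39) = ((-3 - 6/√(-1 + 7))*((6 + 7)/(2 + 7)))*(-39) = ((-3 - 6*√6/6)*(13/9))*(-39) = ((-3 - √6)*((⅑)*13))*(-39) = ((-3 - √6)*(13/9))*(-39) = (-13/3 - 13*√6/9)*(-39) = 169 + 169*√6/3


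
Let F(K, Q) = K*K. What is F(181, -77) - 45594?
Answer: -12833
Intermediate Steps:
F(K, Q) = K²
F(181, -77) - 45594 = 181² - 45594 = 32761 - 45594 = -12833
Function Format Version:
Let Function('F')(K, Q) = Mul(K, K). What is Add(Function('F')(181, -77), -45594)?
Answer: -12833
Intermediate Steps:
Function('F')(K, Q) = Pow(K, 2)
Add(Function('F')(181, -77), -45594) = Add(Pow(181, 2), -45594) = Add(32761, -45594) = -12833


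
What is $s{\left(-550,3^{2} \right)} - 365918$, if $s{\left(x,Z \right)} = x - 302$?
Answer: $-366770$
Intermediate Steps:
$s{\left(x,Z \right)} = -302 + x$
$s{\left(-550,3^{2} \right)} - 365918 = \left(-302 - 550\right) - 365918 = -852 - 365918 = -366770$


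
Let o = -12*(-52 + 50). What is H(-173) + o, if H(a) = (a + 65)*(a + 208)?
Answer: -3756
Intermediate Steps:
o = 24 (o = -12*(-2) = 24)
H(a) = (65 + a)*(208 + a)
H(-173) + o = (13520 + (-173)² + 273*(-173)) + 24 = (13520 + 29929 - 47229) + 24 = -3780 + 24 = -3756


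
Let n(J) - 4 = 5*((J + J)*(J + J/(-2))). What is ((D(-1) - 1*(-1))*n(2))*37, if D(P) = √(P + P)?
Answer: 888 + 888*I*√2 ≈ 888.0 + 1255.8*I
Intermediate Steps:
n(J) = 4 + 5*J² (n(J) = 4 + 5*((J + J)*(J + J/(-2))) = 4 + 5*((2*J)*(J + J*(-½))) = 4 + 5*((2*J)*(J - J/2)) = 4 + 5*((2*J)*(J/2)) = 4 + 5*J²)
D(P) = √2*√P (D(P) = √(2*P) = √2*√P)
((D(-1) - 1*(-1))*n(2))*37 = ((√2*√(-1) - 1*(-1))*(4 + 5*2²))*37 = ((√2*I + 1)*(4 + 5*4))*37 = ((I*√2 + 1)*(4 + 20))*37 = ((1 + I*√2)*24)*37 = (24 + 24*I*√2)*37 = 888 + 888*I*√2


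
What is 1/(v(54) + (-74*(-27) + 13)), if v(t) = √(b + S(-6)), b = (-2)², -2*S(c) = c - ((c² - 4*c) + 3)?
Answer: 4022/8088165 - √154/8088165 ≈ 0.00049574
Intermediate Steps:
S(c) = 3/2 + c²/2 - 5*c/2 (S(c) = -(c - ((c² - 4*c) + 3))/2 = -(c - (3 + c² - 4*c))/2 = -(c + (-3 - c² + 4*c))/2 = -(-3 - c² + 5*c)/2 = 3/2 + c²/2 - 5*c/2)
b = 4
v(t) = √154/2 (v(t) = √(4 + (3/2 + (½)*(-6)² - 5/2*(-6))) = √(4 + (3/2 + (½)*36 + 15)) = √(4 + (3/2 + 18 + 15)) = √(4 + 69/2) = √(77/2) = √154/2)
1/(v(54) + (-74*(-27) + 13)) = 1/(√154/2 + (-74*(-27) + 13)) = 1/(√154/2 + (1998 + 13)) = 1/(√154/2 + 2011) = 1/(2011 + √154/2)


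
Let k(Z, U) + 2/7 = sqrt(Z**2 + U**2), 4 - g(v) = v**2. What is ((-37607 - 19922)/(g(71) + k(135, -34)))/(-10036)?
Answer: -14199710483/12468610504272 - 2818921*sqrt(19381)/12468610504272 ≈ -0.0011703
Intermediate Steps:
g(v) = 4 - v**2
k(Z, U) = -2/7 + sqrt(U**2 + Z**2) (k(Z, U) = -2/7 + sqrt(Z**2 + U**2) = -2/7 + sqrt(U**2 + Z**2))
((-37607 - 19922)/(g(71) + k(135, -34)))/(-10036) = ((-37607 - 19922)/((4 - 1*71**2) + (-2/7 + sqrt((-34)**2 + 135**2))))/(-10036) = -57529/((4 - 1*5041) + (-2/7 + sqrt(1156 + 18225)))*(-1/10036) = -57529/((4 - 5041) + (-2/7 + sqrt(19381)))*(-1/10036) = -57529/(-5037 + (-2/7 + sqrt(19381)))*(-1/10036) = -57529/(-35261/7 + sqrt(19381))*(-1/10036) = 57529/(10036*(-35261/7 + sqrt(19381)))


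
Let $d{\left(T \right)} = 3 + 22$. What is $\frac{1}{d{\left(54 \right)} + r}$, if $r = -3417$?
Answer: $- \frac{1}{3392} \approx -0.00029481$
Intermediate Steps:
$d{\left(T \right)} = 25$
$\frac{1}{d{\left(54 \right)} + r} = \frac{1}{25 - 3417} = \frac{1}{-3392} = - \frac{1}{3392}$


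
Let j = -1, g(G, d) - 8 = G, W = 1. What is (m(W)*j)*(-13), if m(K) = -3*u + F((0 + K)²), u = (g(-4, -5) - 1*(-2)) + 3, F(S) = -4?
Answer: -403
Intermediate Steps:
g(G, d) = 8 + G
u = 9 (u = ((8 - 4) - 1*(-2)) + 3 = (4 + 2) + 3 = 6 + 3 = 9)
m(K) = -31 (m(K) = -3*9 - 4 = -27 - 4 = -31)
(m(W)*j)*(-13) = -31*(-1)*(-13) = 31*(-13) = -403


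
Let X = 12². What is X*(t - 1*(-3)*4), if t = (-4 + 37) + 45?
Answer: 12960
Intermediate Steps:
X = 144
t = 78 (t = 33 + 45 = 78)
X*(t - 1*(-3)*4) = 144*(78 - 1*(-3)*4) = 144*(78 + 3*4) = 144*(78 + 12) = 144*90 = 12960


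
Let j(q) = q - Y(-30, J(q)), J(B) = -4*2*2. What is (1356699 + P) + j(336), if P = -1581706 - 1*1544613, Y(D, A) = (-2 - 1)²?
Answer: -1769293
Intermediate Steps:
J(B) = -16 (J(B) = -8*2 = -16)
Y(D, A) = 9 (Y(D, A) = (-3)² = 9)
P = -3126319 (P = -1581706 - 1544613 = -3126319)
j(q) = -9 + q (j(q) = q - 1*9 = q - 9 = -9 + q)
(1356699 + P) + j(336) = (1356699 - 3126319) + (-9 + 336) = -1769620 + 327 = -1769293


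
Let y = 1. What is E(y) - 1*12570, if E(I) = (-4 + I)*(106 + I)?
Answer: -12891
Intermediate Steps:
E(y) - 1*12570 = (-424 + 1² + 102*1) - 1*12570 = (-424 + 1 + 102) - 12570 = -321 - 12570 = -12891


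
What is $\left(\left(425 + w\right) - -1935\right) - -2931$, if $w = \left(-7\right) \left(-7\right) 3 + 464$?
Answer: $5902$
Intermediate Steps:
$w = 611$ ($w = 49 \cdot 3 + 464 = 147 + 464 = 611$)
$\left(\left(425 + w\right) - -1935\right) - -2931 = \left(\left(425 + 611\right) - -1935\right) - -2931 = \left(1036 + 1935\right) + 2931 = 2971 + 2931 = 5902$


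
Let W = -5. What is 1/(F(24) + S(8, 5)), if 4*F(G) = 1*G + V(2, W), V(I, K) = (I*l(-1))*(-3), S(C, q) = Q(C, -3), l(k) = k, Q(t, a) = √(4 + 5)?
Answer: 2/21 ≈ 0.095238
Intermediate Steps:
Q(t, a) = 3 (Q(t, a) = √9 = 3)
S(C, q) = 3
V(I, K) = 3*I (V(I, K) = (I*(-1))*(-3) = -I*(-3) = 3*I)
F(G) = 3/2 + G/4 (F(G) = (1*G + 3*2)/4 = (G + 6)/4 = (6 + G)/4 = 3/2 + G/4)
1/(F(24) + S(8, 5)) = 1/((3/2 + (¼)*24) + 3) = 1/((3/2 + 6) + 3) = 1/(15/2 + 3) = 1/(21/2) = 2/21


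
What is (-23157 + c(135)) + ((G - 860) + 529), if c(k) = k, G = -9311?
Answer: -32664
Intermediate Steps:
(-23157 + c(135)) + ((G - 860) + 529) = (-23157 + 135) + ((-9311 - 860) + 529) = -23022 + (-10171 + 529) = -23022 - 9642 = -32664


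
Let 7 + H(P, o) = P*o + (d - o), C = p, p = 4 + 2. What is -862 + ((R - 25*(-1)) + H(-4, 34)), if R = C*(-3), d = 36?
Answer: -996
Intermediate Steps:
p = 6
C = 6
H(P, o) = 29 - o + P*o (H(P, o) = -7 + (P*o + (36 - o)) = -7 + (36 - o + P*o) = 29 - o + P*o)
R = -18 (R = 6*(-3) = -18)
-862 + ((R - 25*(-1)) + H(-4, 34)) = -862 + ((-18 - 25*(-1)) + (29 - 1*34 - 4*34)) = -862 + ((-18 + 25) + (29 - 34 - 136)) = -862 + (7 - 141) = -862 - 134 = -996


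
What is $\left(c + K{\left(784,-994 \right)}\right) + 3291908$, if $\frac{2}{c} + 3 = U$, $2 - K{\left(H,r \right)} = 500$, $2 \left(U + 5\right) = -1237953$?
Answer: $\frac{4074663546286}{1237969} \approx 3.2914 \cdot 10^{6}$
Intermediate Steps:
$U = - \frac{1237963}{2}$ ($U = -5 + \frac{1}{2} \left(-1237953\right) = -5 - \frac{1237953}{2} = - \frac{1237963}{2} \approx -6.1898 \cdot 10^{5}$)
$K{\left(H,r \right)} = -498$ ($K{\left(H,r \right)} = 2 - 500 = -498$)
$c = - \frac{4}{1237969}$ ($c = \frac{2}{-3 - \frac{1237963}{2}} = \frac{2}{- \frac{1237969}{2}} = 2 \left(- \frac{2}{1237969}\right) = - \frac{4}{1237969} \approx -3.2311 \cdot 10^{-6}$)
$\left(c + K{\left(784,-994 \right)}\right) + 3291908 = \left(- \frac{4}{1237969} - 498\right) + 3291908 = - \frac{616508566}{1237969} + 3291908 = \frac{4074663546286}{1237969}$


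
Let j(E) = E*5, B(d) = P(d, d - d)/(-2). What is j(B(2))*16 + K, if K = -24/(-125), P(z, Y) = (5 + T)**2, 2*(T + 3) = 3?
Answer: -61226/125 ≈ -489.81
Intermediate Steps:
T = -3/2 (T = -3 + (1/2)*3 = -3 + 3/2 = -3/2 ≈ -1.5000)
P(z, Y) = 49/4 (P(z, Y) = (5 - 3/2)**2 = (7/2)**2 = 49/4)
B(d) = -49/8 (B(d) = (49/4)/(-2) = (49/4)*(-1/2) = -49/8)
j(E) = 5*E
K = 24/125 (K = -24*(-1/125) = 24/125 ≈ 0.19200)
j(B(2))*16 + K = (5*(-49/8))*16 + 24/125 = -245/8*16 + 24/125 = -490 + 24/125 = -61226/125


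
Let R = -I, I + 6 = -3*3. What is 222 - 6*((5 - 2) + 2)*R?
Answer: -228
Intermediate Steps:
I = -15 (I = -6 - 3*3 = -6 - 9 = -15)
R = 15 (R = -1*(-15) = 15)
222 - 6*((5 - 2) + 2)*R = 222 - 6*((5 - 2) + 2)*15 = 222 - 6*(3 + 2)*15 = 222 - 6*5*15 = 222 - 30*15 = 222 - 1*450 = 222 - 450 = -228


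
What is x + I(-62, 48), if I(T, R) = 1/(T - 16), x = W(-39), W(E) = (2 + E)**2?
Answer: 106781/78 ≈ 1369.0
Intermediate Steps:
x = 1369 (x = (2 - 39)**2 = (-37)**2 = 1369)
I(T, R) = 1/(-16 + T)
x + I(-62, 48) = 1369 + 1/(-16 - 62) = 1369 + 1/(-78) = 1369 - 1/78 = 106781/78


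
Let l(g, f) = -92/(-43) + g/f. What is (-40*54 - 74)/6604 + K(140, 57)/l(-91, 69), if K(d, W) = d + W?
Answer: 1927295803/8040370 ≈ 239.70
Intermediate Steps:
l(g, f) = 92/43 + g/f (l(g, f) = -92*(-1/43) + g/f = 92/43 + g/f)
K(d, W) = W + d
(-40*54 - 74)/6604 + K(140, 57)/l(-91, 69) = (-40*54 - 74)/6604 + (57 + 140)/(92/43 - 91/69) = (-2160 - 74)*(1/6604) + 197/(92/43 - 91*1/69) = -2234*1/6604 + 197/(92/43 - 91/69) = -1117/3302 + 197/(2435/2967) = -1117/3302 + 197*(2967/2435) = -1117/3302 + 584499/2435 = 1927295803/8040370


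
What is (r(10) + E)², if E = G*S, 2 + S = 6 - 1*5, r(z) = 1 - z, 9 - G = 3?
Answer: 225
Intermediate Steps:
G = 6 (G = 9 - 1*3 = 9 - 3 = 6)
S = -1 (S = -2 + (6 - 1*5) = -2 + (6 - 5) = -2 + 1 = -1)
E = -6 (E = 6*(-1) = -6)
(r(10) + E)² = ((1 - 1*10) - 6)² = ((1 - 10) - 6)² = (-9 - 6)² = (-15)² = 225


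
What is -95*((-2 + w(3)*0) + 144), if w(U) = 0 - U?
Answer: -13490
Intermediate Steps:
w(U) = -U
-95*((-2 + w(3)*0) + 144) = -95*((-2 - 1*3*0) + 144) = -95*((-2 - 3*0) + 144) = -95*((-2 + 0) + 144) = -95*(-2 + 144) = -95*142 = -13490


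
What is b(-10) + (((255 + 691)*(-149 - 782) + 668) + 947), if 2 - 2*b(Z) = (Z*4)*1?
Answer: -879090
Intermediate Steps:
b(Z) = 1 - 2*Z (b(Z) = 1 - Z*4/2 = 1 - 4*Z/2 = 1 - 2*Z)
b(-10) + (((255 + 691)*(-149 - 782) + 668) + 947) = (1 - 2*(-10)) + (((255 + 691)*(-149 - 782) + 668) + 947) = (1 + 20) + ((946*(-931) + 668) + 947) = 21 + ((-880726 + 668) + 947) = 21 + (-880058 + 947) = 21 - 879111 = -879090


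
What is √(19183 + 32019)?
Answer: √51202 ≈ 226.28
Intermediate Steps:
√(19183 + 32019) = √51202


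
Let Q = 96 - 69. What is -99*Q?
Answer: -2673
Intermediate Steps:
Q = 27
-99*Q = -99*27 = -2673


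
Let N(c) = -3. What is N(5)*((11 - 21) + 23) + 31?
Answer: -8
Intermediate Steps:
N(5)*((11 - 21) + 23) + 31 = -3*((11 - 21) + 23) + 31 = -3*(-10 + 23) + 31 = -3*13 + 31 = -39 + 31 = -8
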